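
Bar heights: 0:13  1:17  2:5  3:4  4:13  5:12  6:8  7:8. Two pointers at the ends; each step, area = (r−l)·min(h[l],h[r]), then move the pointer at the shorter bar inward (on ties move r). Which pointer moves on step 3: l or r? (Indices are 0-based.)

r

[0,7] min(13,8)*7=56 best=56 * → r--
[0,6] min(13,8)*6=48 best=56 → r--
[0,5] min(13,12)*5=60 best=60 * → r--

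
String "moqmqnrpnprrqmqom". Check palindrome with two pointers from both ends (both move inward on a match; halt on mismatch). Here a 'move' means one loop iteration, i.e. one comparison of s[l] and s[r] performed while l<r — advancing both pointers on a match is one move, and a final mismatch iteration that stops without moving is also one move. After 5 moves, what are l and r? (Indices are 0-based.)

[0,16] 'm'=='m' → l++,r--
[1,15] 'o'=='o' → l++,r--
[2,14] 'q'=='q' → l++,r--
[3,13] 'm'=='m' → l++,r--
[4,12] 'q'=='q' → l++,r--

l=5, r=11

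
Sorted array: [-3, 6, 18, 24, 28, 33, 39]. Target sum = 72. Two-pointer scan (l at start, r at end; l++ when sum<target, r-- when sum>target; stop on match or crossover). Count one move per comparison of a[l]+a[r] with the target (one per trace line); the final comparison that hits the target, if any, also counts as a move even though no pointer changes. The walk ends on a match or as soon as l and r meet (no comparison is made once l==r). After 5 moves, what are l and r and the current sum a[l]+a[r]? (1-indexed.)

l=6, r=7, sum=72

l=1 r=7: -3+39=36 <72, l++
l=2 r=7: 6+39=45 <72, l++
l=3 r=7: 18+39=57 <72, l++
l=4 r=7: 24+39=63 <72, l++
l=5 r=7: 28+39=67 <72, l++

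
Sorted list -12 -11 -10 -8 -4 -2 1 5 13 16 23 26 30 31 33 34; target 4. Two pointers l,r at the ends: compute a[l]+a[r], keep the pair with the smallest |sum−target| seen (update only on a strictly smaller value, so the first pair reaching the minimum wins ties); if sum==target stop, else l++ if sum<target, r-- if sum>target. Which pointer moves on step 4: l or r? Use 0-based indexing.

l=0 r=15: -12+34=22 d=18 *, r--
l=0 r=14: -12+33=21 d=17 *, r--
l=0 r=13: -12+31=19 d=15 *, r--
l=0 r=12: -12+30=18 d=14 *, r--

r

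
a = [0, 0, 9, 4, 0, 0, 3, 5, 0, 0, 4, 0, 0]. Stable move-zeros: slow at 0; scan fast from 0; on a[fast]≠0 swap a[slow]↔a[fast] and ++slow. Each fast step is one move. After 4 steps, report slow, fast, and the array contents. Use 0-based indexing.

slow=0 fast=0: a[fast]=0, fast++
slow=0 fast=1: a[fast]=0, fast++
slow=0 fast=2: a[fast]=9≠0 swap→a[0]=9, slow++,fast++
slow=1 fast=3: a[fast]=4≠0 swap→a[1]=4, slow++,fast++

slow=2, fast=4, a=[9, 4, 0, 0, 0, 0, 3, 5, 0, 0, 4, 0, 0]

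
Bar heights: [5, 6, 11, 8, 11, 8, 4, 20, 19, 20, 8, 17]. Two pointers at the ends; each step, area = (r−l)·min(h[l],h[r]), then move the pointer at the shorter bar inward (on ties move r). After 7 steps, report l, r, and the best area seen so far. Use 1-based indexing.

l=1 r=12: min(5,17)*11=55 best=55 *, l++
l=2 r=12: min(6,17)*10=60 best=60 *, l++
l=3 r=12: min(11,17)*9=99 best=99 *, l++
l=4 r=12: min(8,17)*8=64 best=99, l++
l=5 r=12: min(11,17)*7=77 best=99, l++
l=6 r=12: min(8,17)*6=48 best=99, l++
l=7 r=12: min(4,17)*5=20 best=99, l++

l=8, r=12, best area=99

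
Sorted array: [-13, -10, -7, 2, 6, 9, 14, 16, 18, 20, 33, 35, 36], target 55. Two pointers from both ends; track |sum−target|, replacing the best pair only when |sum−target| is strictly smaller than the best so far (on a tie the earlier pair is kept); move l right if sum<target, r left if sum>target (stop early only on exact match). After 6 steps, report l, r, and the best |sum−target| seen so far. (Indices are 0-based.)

[0,12] -13+36=23 d=32 * → l++
[1,12] -10+36=26 d=29 * → l++
[2,12] -7+36=29 d=26 * → l++
[3,12] 2+36=38 d=17 * → l++
[4,12] 6+36=42 d=13 * → l++
[5,12] 9+36=45 d=10 * → l++

l=6, r=12, best |Δ|=10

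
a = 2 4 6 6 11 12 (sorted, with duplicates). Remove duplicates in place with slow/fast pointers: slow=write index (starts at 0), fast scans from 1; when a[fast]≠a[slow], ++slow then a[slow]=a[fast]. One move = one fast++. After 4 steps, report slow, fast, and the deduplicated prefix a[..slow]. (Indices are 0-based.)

slow=3, fast=5, prefix=[2, 4, 6, 11]

(s=0,f=1) a[fast]=4≠a[slow]=2 write a[1]=4 → slow++,fast++
(s=1,f=2) a[fast]=6≠a[slow]=4 write a[2]=6 → slow++,fast++
(s=2,f=3) a[fast]=6=a[slow] dup → fast++
(s=2,f=4) a[fast]=11≠a[slow]=6 write a[3]=11 → slow++,fast++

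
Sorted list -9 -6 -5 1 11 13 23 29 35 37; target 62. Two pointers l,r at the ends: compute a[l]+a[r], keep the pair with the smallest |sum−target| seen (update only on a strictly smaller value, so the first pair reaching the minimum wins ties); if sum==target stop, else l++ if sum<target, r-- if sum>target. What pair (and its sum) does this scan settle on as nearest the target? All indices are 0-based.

[0,9] -9+37=28 d=34 * → l++
[1,9] -6+37=31 d=31 * → l++
[2,9] -5+37=32 d=30 * → l++
[3,9] 1+37=38 d=24 * → l++
[4,9] 11+37=48 d=14 * → l++
[5,9] 13+37=50 d=12 * → l++
[6,9] 23+37=60 d=2 * → l++
[7,9] 29+37=66 d=4 → r--
[7,8] 29+35=64 d=2 → r--

pair (23, 37) with sum 60 (|Δ|=2)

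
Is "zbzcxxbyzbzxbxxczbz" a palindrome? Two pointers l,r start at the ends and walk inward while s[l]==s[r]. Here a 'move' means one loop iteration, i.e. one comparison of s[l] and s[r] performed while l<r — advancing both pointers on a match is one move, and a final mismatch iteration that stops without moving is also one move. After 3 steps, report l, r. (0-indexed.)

[0,18] 'z'=='z' → l++,r--
[1,17] 'b'=='b' → l++,r--
[2,16] 'z'=='z' → l++,r--

l=3, r=15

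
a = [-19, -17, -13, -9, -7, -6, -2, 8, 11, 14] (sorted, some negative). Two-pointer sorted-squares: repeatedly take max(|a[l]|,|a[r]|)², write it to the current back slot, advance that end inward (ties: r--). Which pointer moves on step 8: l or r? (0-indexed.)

l=0 r=9: |-19|>|14| out[9]=361, l++
l=1 r=9: |-17|>|14| out[8]=289, l++
l=2 r=9: |-13|<=|14| out[7]=196, r--
l=2 r=8: |-13|>|11| out[6]=169, l++
l=3 r=8: |-9|<=|11| out[5]=121, r--
l=3 r=7: |-9|>|8| out[4]=81, l++
l=4 r=7: |-7|<=|8| out[3]=64, r--
l=4 r=6: |-7|>|-2| out[2]=49, l++

l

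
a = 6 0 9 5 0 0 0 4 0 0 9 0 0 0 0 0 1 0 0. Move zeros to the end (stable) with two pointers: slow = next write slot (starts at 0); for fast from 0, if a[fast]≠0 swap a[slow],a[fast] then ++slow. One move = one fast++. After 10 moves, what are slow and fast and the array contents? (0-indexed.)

slow=0 fast=0: a[fast]=6≠0 swap→a[0]=6, slow++,fast++
slow=1 fast=1: a[fast]=0, fast++
slow=1 fast=2: a[fast]=9≠0 swap→a[1]=9, slow++,fast++
slow=2 fast=3: a[fast]=5≠0 swap→a[2]=5, slow++,fast++
slow=3 fast=4: a[fast]=0, fast++
slow=3 fast=5: a[fast]=0, fast++
slow=3 fast=6: a[fast]=0, fast++
slow=3 fast=7: a[fast]=4≠0 swap→a[3]=4, slow++,fast++
slow=4 fast=8: a[fast]=0, fast++
slow=4 fast=9: a[fast]=0, fast++

slow=4, fast=10, a=[6, 9, 5, 4, 0, 0, 0, 0, 0, 0, 9, 0, 0, 0, 0, 0, 1, 0, 0]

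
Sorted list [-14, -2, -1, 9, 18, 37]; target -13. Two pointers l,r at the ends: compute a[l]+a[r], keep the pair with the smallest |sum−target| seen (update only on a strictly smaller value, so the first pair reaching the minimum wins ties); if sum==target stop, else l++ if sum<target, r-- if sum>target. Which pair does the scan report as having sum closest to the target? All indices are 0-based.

pair (-14, -1) with sum -15 (|Δ|=2)

l=0 r=5: -14+37=23 d=36 *, r--
l=0 r=4: -14+18=4 d=17 *, r--
l=0 r=3: -14+9=-5 d=8 *, r--
l=0 r=2: -14+-1=-15 d=2 *, l++
l=1 r=2: -2+-1=-3 d=10, r--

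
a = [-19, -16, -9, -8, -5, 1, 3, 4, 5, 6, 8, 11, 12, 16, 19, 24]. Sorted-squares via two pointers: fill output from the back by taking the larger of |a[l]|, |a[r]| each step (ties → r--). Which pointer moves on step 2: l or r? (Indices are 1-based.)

l=1 r=16: |-19|<=|24| out[16]=576, r--
l=1 r=15: |-19|<=|19| out[15]=361, r--

r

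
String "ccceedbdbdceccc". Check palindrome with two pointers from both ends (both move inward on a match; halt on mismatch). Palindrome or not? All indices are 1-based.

not a palindrome (mismatch at 5,11)

[1,15] 'c'=='c' → l++,r--
[2,14] 'c'=='c' → l++,r--
[3,13] 'c'=='c' → l++,r--
[4,12] 'e'=='e' → l++,r--
[5,11] 'e'!='c' → stop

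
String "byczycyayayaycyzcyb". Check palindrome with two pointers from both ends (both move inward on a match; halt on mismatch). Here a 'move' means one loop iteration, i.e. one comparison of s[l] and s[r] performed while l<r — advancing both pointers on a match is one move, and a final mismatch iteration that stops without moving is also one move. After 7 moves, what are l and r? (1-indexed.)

l=8, r=12

l=1 r=19: 'b'=='b', l++,r--
l=2 r=18: 'y'=='y', l++,r--
l=3 r=17: 'c'=='c', l++,r--
l=4 r=16: 'z'=='z', l++,r--
l=5 r=15: 'y'=='y', l++,r--
l=6 r=14: 'c'=='c', l++,r--
l=7 r=13: 'y'=='y', l++,r--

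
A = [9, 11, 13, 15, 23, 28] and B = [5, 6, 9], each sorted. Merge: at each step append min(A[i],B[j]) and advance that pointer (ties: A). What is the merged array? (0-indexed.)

[5, 6, 9, 9, 11, 13, 15, 23, 28]

[i=0,j=0] A[i]=9>B[j]=5 take 5 → j++
[i=0,j=1] A[i]=9>B[j]=6 take 6 → j++
[i=0,j=2] A[i]=9<=B[j]=9 take 9 → i++
[i=1,j=2] A[i]=11>B[j]=9 take 9 → j++
[i=1,j=3] B done, take A[i]=11 → i++
[i=2,j=3] B done, take A[i]=13 → i++
[i=3,j=3] B done, take A[i]=15 → i++
[i=4,j=3] B done, take A[i]=23 → i++
[i=5,j=3] B done, take A[i]=28 → i++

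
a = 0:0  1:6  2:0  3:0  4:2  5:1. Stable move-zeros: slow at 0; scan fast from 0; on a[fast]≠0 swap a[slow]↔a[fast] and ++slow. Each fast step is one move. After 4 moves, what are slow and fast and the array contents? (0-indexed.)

slow=1, fast=4, a=[6, 0, 0, 0, 2, 1]

slow=0 fast=0: a[fast]=0, fast++
slow=0 fast=1: a[fast]=6≠0 swap→a[0]=6, slow++,fast++
slow=1 fast=2: a[fast]=0, fast++
slow=1 fast=3: a[fast]=0, fast++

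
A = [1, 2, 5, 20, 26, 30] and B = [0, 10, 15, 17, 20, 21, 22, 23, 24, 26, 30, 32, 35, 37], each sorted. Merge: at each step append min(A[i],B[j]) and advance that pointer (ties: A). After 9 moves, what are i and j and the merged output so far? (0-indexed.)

[i=0,j=0] A[i]=1>B[j]=0 take 0 → j++
[i=0,j=1] A[i]=1<=B[j]=10 take 1 → i++
[i=1,j=1] A[i]=2<=B[j]=10 take 2 → i++
[i=2,j=1] A[i]=5<=B[j]=10 take 5 → i++
[i=3,j=1] A[i]=20>B[j]=10 take 10 → j++
[i=3,j=2] A[i]=20>B[j]=15 take 15 → j++
[i=3,j=3] A[i]=20>B[j]=17 take 17 → j++
[i=3,j=4] A[i]=20<=B[j]=20 take 20 → i++
[i=4,j=4] A[i]=26>B[j]=20 take 20 → j++

i=4, j=5, merged so far=[0, 1, 2, 5, 10, 15, 17, 20, 20]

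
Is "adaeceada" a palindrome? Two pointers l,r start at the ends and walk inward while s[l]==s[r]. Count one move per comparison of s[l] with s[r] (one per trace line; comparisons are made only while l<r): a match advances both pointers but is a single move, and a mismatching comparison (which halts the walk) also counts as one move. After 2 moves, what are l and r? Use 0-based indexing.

l=0 r=8: 'a'=='a', l++,r--
l=1 r=7: 'd'=='d', l++,r--

l=2, r=6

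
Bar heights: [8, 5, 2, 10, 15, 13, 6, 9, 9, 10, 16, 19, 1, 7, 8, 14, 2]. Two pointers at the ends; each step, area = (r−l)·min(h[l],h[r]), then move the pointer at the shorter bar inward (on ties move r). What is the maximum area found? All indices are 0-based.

max area = 154

[0,16] min(8,2)*16=32 best=32 * → r--
[0,15] min(8,14)*15=120 best=120 * → l++
[1,15] min(5,14)*14=70 best=120 → l++
[2,15] min(2,14)*13=26 best=120 → l++
[3,15] min(10,14)*12=120 best=120 → l++
[4,15] min(15,14)*11=154 best=154 * → r--
[4,14] min(15,8)*10=80 best=154 → r--
[4,13] min(15,7)*9=63 best=154 → r--
[4,12] min(15,1)*8=8 best=154 → r--
[4,11] min(15,19)*7=105 best=154 → l++
[5,11] min(13,19)*6=78 best=154 → l++
[6,11] min(6,19)*5=30 best=154 → l++
[7,11] min(9,19)*4=36 best=154 → l++
[8,11] min(9,19)*3=27 best=154 → l++
[9,11] min(10,19)*2=20 best=154 → l++
[10,11] min(16,19)*1=16 best=154 → l++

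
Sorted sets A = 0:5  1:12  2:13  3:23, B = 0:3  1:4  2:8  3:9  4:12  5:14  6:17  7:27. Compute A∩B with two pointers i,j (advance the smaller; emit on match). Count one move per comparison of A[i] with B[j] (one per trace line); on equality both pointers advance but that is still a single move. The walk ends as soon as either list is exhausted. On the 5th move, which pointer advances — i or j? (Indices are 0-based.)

i=0 j=0: 5>3, j++
i=0 j=1: 5>4, j++
i=0 j=2: 5<8, i++
i=1 j=2: 12>8, j++
i=1 j=3: 12>9, j++

j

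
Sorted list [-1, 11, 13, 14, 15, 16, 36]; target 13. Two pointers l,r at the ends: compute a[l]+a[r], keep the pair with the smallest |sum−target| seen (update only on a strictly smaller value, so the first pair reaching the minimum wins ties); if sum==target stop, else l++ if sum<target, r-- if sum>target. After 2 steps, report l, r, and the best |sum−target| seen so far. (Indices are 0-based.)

l=0, r=4, best |Δ|=2

l=0 r=6: -1+36=35 d=22 *, r--
l=0 r=5: -1+16=15 d=2 *, r--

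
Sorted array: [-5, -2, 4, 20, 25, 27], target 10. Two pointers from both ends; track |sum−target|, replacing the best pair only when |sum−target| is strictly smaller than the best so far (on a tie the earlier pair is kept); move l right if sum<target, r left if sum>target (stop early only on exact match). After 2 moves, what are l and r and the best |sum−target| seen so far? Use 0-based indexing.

l=0, r=3, best |Δ|=10

l=0 r=5: -5+27=22 d=12 *, r--
l=0 r=4: -5+25=20 d=10 *, r--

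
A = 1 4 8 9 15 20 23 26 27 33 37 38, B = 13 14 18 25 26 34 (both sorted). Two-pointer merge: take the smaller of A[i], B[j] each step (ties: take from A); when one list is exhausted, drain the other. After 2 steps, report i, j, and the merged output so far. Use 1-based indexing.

i=3, j=1, merged so far=[1, 4]

i=1 j=1: A[i]=1<=B[j]=13 take 1, i++
i=2 j=1: A[i]=4<=B[j]=13 take 4, i++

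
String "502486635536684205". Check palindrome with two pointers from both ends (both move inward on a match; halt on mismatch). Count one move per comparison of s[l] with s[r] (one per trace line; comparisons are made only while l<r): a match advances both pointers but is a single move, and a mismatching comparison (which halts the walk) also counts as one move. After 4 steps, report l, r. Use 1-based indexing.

l=1 r=18: '5'=='5', l++,r--
l=2 r=17: '0'=='0', l++,r--
l=3 r=16: '2'=='2', l++,r--
l=4 r=15: '4'=='4', l++,r--

l=5, r=14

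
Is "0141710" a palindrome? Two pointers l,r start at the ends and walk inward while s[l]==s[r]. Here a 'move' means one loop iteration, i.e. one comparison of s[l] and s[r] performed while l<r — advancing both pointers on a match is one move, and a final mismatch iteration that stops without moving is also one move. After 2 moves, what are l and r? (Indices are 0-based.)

l=2, r=4

[0,6] '0'=='0' → l++,r--
[1,5] '1'=='1' → l++,r--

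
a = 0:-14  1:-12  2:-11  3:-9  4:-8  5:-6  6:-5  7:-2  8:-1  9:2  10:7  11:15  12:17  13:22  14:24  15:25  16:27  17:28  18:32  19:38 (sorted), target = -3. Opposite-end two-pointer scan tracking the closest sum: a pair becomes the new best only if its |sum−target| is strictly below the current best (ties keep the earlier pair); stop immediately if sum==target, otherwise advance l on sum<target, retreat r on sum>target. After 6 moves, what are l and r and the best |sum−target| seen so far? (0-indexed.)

l=0 r=19: -14+38=24 d=27 *, r--
l=0 r=18: -14+32=18 d=21 *, r--
l=0 r=17: -14+28=14 d=17 *, r--
l=0 r=16: -14+27=13 d=16 *, r--
l=0 r=15: -14+25=11 d=14 *, r--
l=0 r=14: -14+24=10 d=13 *, r--

l=0, r=13, best |Δ|=13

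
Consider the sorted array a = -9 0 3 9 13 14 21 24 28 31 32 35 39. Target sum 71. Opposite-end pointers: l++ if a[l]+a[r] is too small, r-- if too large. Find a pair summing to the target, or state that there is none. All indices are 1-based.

(32, 39)

[1,13] -9+39=30 <71 → l++
[2,13] 0+39=39 <71 → l++
[3,13] 3+39=42 <71 → l++
[4,13] 9+39=48 <71 → l++
[5,13] 13+39=52 <71 → l++
[6,13] 14+39=53 <71 → l++
[7,13] 21+39=60 <71 → l++
[8,13] 24+39=63 <71 → l++
[9,13] 28+39=67 <71 → l++
[10,13] 31+39=70 <71 → l++
[11,13] 32+39=71 → found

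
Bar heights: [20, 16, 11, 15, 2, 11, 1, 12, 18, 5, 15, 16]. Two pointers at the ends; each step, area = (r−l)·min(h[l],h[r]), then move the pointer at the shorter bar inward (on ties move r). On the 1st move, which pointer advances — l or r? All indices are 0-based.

r

[0,11] min(20,16)*11=176 best=176 * → r--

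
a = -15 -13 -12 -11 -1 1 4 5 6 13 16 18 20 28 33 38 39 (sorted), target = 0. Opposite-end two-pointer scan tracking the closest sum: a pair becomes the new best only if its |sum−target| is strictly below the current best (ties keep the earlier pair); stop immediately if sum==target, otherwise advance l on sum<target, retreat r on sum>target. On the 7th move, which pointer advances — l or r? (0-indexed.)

r

l=0 r=16: -15+39=24 d=24 *, r--
l=0 r=15: -15+38=23 d=23 *, r--
l=0 r=14: -15+33=18 d=18 *, r--
l=0 r=13: -15+28=13 d=13 *, r--
l=0 r=12: -15+20=5 d=5 *, r--
l=0 r=11: -15+18=3 d=3 *, r--
l=0 r=10: -15+16=1 d=1 *, r--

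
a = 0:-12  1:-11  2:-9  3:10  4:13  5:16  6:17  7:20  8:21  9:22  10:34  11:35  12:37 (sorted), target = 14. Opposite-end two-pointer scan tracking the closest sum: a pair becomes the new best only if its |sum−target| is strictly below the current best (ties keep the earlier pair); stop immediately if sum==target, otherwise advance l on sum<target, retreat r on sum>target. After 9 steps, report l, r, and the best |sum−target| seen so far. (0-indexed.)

l=0 r=12: -12+37=25 d=11 *, r--
l=0 r=11: -12+35=23 d=9 *, r--
l=0 r=10: -12+34=22 d=8 *, r--
l=0 r=9: -12+22=10 d=4 *, l++
l=1 r=9: -11+22=11 d=3 *, l++
l=2 r=9: -9+22=13 d=1 *, l++
l=3 r=9: 10+22=32 d=18, r--
l=3 r=8: 10+21=31 d=17, r--
l=3 r=7: 10+20=30 d=16, r--

l=3, r=6, best |Δ|=1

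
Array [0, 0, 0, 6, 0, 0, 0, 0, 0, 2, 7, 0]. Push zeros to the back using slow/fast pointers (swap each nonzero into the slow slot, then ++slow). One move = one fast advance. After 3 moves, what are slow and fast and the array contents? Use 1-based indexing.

slow=1, fast=4, a=[0, 0, 0, 6, 0, 0, 0, 0, 0, 2, 7, 0]

slow=1 fast=1: a[fast]=0, fast++
slow=1 fast=2: a[fast]=0, fast++
slow=1 fast=3: a[fast]=0, fast++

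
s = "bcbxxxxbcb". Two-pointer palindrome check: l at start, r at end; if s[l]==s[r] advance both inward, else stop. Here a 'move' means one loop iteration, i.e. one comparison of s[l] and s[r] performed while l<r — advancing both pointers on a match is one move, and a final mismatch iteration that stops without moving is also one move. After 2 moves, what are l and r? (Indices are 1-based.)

l=1 r=10: 'b'=='b', l++,r--
l=2 r=9: 'c'=='c', l++,r--

l=3, r=8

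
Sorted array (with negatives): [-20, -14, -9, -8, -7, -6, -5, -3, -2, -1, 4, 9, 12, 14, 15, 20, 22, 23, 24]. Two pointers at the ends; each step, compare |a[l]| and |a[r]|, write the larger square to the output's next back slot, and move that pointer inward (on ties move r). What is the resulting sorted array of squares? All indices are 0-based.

[1, 4, 9, 16, 25, 36, 49, 64, 81, 81, 144, 196, 196, 225, 400, 400, 484, 529, 576]

[0,18] |-20|<=|24| out[18]=576 → r--
[0,17] |-20|<=|23| out[17]=529 → r--
[0,16] |-20|<=|22| out[16]=484 → r--
[0,15] |-20|<=|20| out[15]=400 → r--
[0,14] |-20|>|15| out[14]=400 → l++
[1,14] |-14|<=|15| out[13]=225 → r--
[1,13] |-14|<=|14| out[12]=196 → r--
[1,12] |-14|>|12| out[11]=196 → l++
[2,12] |-9|<=|12| out[10]=144 → r--
[2,11] |-9|<=|9| out[9]=81 → r--
[2,10] |-9|>|4| out[8]=81 → l++
[3,10] |-8|>|4| out[7]=64 → l++
[4,10] |-7|>|4| out[6]=49 → l++
[5,10] |-6|>|4| out[5]=36 → l++
[6,10] |-5|>|4| out[4]=25 → l++
[7,10] |-3|<=|4| out[3]=16 → r--
[7,9] |-3|>|-1| out[2]=9 → l++
[8,9] |-2|>|-1| out[1]=4 → l++
[9,9] |-1|<=|-1| out[0]=1 → r--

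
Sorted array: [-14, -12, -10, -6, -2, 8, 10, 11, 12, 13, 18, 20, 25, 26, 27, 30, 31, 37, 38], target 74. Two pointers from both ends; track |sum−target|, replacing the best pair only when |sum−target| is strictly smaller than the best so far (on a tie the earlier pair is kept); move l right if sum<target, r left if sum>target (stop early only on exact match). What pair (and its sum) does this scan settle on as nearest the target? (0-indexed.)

pair (37, 38) with sum 75 (|Δ|=1)

[0,18] -14+38=24 d=50 * → l++
[1,18] -12+38=26 d=48 * → l++
[2,18] -10+38=28 d=46 * → l++
[3,18] -6+38=32 d=42 * → l++
[4,18] -2+38=36 d=38 * → l++
[5,18] 8+38=46 d=28 * → l++
[6,18] 10+38=48 d=26 * → l++
[7,18] 11+38=49 d=25 * → l++
[8,18] 12+38=50 d=24 * → l++
[9,18] 13+38=51 d=23 * → l++
[10,18] 18+38=56 d=18 * → l++
[11,18] 20+38=58 d=16 * → l++
[12,18] 25+38=63 d=11 * → l++
[13,18] 26+38=64 d=10 * → l++
[14,18] 27+38=65 d=9 * → l++
[15,18] 30+38=68 d=6 * → l++
[16,18] 31+38=69 d=5 * → l++
[17,18] 37+38=75 d=1 * → r--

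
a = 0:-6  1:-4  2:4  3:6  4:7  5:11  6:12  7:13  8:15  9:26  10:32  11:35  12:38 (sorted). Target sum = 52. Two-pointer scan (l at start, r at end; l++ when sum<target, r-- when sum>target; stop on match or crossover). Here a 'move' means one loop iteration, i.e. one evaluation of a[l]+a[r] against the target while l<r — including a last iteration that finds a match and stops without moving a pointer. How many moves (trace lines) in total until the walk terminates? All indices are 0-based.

12 moves

l=0 r=12: -6+38=32 <52, l++
l=1 r=12: -4+38=34 <52, l++
l=2 r=12: 4+38=42 <52, l++
l=3 r=12: 6+38=44 <52, l++
l=4 r=12: 7+38=45 <52, l++
l=5 r=12: 11+38=49 <52, l++
l=6 r=12: 12+38=50 <52, l++
l=7 r=12: 13+38=51 <52, l++
l=8 r=12: 15+38=53 >52, r--
l=8 r=11: 15+35=50 <52, l++
l=9 r=11: 26+35=61 >52, r--
l=9 r=10: 26+32=58 >52, r--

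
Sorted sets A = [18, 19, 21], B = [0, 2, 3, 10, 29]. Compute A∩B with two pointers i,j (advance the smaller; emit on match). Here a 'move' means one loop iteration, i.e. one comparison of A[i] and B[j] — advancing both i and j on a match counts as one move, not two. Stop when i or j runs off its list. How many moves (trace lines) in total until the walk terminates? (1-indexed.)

7 moves

[i=1,j=1] 18>0 → j++
[i=1,j=2] 18>2 → j++
[i=1,j=3] 18>3 → j++
[i=1,j=4] 18>10 → j++
[i=1,j=5] 18<29 → i++
[i=2,j=5] 19<29 → i++
[i=3,j=5] 21<29 → i++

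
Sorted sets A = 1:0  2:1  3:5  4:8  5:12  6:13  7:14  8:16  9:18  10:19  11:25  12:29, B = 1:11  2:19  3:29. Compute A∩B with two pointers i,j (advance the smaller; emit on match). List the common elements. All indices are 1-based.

intersection = [19, 29]

[i=1,j=1] 0<11 → i++
[i=2,j=1] 1<11 → i++
[i=3,j=1] 5<11 → i++
[i=4,j=1] 8<11 → i++
[i=5,j=1] 12>11 → j++
[i=5,j=2] 12<19 → i++
[i=6,j=2] 13<19 → i++
[i=7,j=2] 14<19 → i++
[i=8,j=2] 16<19 → i++
[i=9,j=2] 18<19 → i++
[i=10,j=2] 19==19 emit → i++,j++
[i=11,j=3] 25<29 → i++
[i=12,j=3] 29==29 emit → i++,j++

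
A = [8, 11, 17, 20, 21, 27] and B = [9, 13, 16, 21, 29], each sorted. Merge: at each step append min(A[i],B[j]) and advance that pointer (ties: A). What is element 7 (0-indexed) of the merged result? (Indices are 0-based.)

[i=0,j=0] A[i]=8<=B[j]=9 take 8 → i++
[i=1,j=0] A[i]=11>B[j]=9 take 9 → j++
[i=1,j=1] A[i]=11<=B[j]=13 take 11 → i++
[i=2,j=1] A[i]=17>B[j]=13 take 13 → j++
[i=2,j=2] A[i]=17>B[j]=16 take 16 → j++
[i=2,j=3] A[i]=17<=B[j]=21 take 17 → i++
[i=3,j=3] A[i]=20<=B[j]=21 take 20 → i++
[i=4,j=3] A[i]=21<=B[j]=21 take 21 → i++
[i=5,j=3] A[i]=27>B[j]=21 take 21 → j++
[i=5,j=4] A[i]=27<=B[j]=29 take 27 → i++
[i=6,j=4] A done, take B[j]=29 → j++

merged[7] = 21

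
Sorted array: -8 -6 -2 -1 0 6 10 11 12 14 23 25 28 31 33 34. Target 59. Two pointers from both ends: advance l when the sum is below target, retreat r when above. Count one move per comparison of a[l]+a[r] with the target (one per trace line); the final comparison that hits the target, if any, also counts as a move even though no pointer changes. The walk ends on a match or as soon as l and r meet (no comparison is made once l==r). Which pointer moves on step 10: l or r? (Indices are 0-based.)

l

l=0 r=15: -8+34=26 <59, l++
l=1 r=15: -6+34=28 <59, l++
l=2 r=15: -2+34=32 <59, l++
l=3 r=15: -1+34=33 <59, l++
l=4 r=15: 0+34=34 <59, l++
l=5 r=15: 6+34=40 <59, l++
l=6 r=15: 10+34=44 <59, l++
l=7 r=15: 11+34=45 <59, l++
l=8 r=15: 12+34=46 <59, l++
l=9 r=15: 14+34=48 <59, l++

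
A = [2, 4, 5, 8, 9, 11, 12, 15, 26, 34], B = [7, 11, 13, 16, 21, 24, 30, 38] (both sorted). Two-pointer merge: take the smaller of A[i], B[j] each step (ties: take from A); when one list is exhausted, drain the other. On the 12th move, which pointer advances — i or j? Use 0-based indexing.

i=0 j=0: A[i]=2<=B[j]=7 take 2, i++
i=1 j=0: A[i]=4<=B[j]=7 take 4, i++
i=2 j=0: A[i]=5<=B[j]=7 take 5, i++
i=3 j=0: A[i]=8>B[j]=7 take 7, j++
i=3 j=1: A[i]=8<=B[j]=11 take 8, i++
i=4 j=1: A[i]=9<=B[j]=11 take 9, i++
i=5 j=1: A[i]=11<=B[j]=11 take 11, i++
i=6 j=1: A[i]=12>B[j]=11 take 11, j++
i=6 j=2: A[i]=12<=B[j]=13 take 12, i++
i=7 j=2: A[i]=15>B[j]=13 take 13, j++
i=7 j=3: A[i]=15<=B[j]=16 take 15, i++
i=8 j=3: A[i]=26>B[j]=16 take 16, j++

j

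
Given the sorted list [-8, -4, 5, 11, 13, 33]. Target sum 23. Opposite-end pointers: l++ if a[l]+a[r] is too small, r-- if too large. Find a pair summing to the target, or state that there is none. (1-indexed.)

no pair

[1,6] -8+33=25 >23 → r--
[1,5] -8+13=5 <23 → l++
[2,5] -4+13=9 <23 → l++
[3,5] 5+13=18 <23 → l++
[4,5] 11+13=24 >23 → r--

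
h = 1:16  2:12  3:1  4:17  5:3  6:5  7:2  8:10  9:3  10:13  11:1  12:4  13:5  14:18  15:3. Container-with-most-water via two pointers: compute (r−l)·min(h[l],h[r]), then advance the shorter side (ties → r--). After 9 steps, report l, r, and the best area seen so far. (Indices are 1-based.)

[1,15] min(16,3)*14=42 best=42 * → r--
[1,14] min(16,18)*13=208 best=208 * → l++
[2,14] min(12,18)*12=144 best=208 → l++
[3,14] min(1,18)*11=11 best=208 → l++
[4,14] min(17,18)*10=170 best=208 → l++
[5,14] min(3,18)*9=27 best=208 → l++
[6,14] min(5,18)*8=40 best=208 → l++
[7,14] min(2,18)*7=14 best=208 → l++
[8,14] min(10,18)*6=60 best=208 → l++

l=9, r=14, best area=208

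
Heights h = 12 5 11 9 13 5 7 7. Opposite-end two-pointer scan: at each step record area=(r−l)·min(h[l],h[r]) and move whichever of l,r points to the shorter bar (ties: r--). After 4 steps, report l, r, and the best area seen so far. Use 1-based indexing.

[1,8] min(12,7)*7=49 best=49 * → r--
[1,7] min(12,7)*6=42 best=49 → r--
[1,6] min(12,5)*5=25 best=49 → r--
[1,5] min(12,13)*4=48 best=49 → l++

l=2, r=5, best area=49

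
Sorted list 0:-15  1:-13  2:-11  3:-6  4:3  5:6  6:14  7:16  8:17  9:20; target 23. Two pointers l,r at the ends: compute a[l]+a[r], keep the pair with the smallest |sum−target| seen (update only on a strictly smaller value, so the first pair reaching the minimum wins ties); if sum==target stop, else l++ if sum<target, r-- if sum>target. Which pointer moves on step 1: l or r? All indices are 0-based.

[0,9] -15+20=5 d=18 * → l++

l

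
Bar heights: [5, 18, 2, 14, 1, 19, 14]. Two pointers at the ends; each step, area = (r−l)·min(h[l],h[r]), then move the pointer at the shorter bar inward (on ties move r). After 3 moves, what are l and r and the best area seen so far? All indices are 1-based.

l=3, r=6, best area=72

l=1 r=7: min(5,14)*6=30 best=30 *, l++
l=2 r=7: min(18,14)*5=70 best=70 *, r--
l=2 r=6: min(18,19)*4=72 best=72 *, l++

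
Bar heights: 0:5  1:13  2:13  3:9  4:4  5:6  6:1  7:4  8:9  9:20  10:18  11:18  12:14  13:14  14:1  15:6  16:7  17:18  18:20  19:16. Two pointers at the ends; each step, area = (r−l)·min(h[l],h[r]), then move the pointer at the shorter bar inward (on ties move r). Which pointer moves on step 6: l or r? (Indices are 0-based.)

l=0 r=19: min(5,16)*19=95 best=95 *, l++
l=1 r=19: min(13,16)*18=234 best=234 *, l++
l=2 r=19: min(13,16)*17=221 best=234, l++
l=3 r=19: min(9,16)*16=144 best=234, l++
l=4 r=19: min(4,16)*15=60 best=234, l++
l=5 r=19: min(6,16)*14=84 best=234, l++

l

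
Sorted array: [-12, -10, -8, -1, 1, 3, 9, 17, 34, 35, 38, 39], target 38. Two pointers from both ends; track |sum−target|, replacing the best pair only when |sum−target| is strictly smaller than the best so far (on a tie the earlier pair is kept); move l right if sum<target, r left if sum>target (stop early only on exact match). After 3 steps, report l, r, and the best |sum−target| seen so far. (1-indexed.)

l=4, r=12, best |Δ|=7

l=1 r=12: -12+39=27 d=11 *, l++
l=2 r=12: -10+39=29 d=9 *, l++
l=3 r=12: -8+39=31 d=7 *, l++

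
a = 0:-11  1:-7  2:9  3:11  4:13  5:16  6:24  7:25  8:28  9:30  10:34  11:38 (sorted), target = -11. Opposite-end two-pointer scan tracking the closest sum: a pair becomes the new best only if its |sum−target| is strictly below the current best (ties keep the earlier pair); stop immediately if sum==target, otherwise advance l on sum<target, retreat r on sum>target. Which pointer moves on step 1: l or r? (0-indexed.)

r

l=0 r=11: -11+38=27 d=38 *, r--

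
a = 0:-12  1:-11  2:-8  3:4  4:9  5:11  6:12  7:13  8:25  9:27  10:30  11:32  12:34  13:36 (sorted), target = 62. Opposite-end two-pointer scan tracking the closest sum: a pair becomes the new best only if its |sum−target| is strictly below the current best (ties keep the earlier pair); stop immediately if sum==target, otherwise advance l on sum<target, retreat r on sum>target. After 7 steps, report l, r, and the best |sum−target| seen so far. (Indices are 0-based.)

l=7, r=13, best |Δ|=14

[0,13] -12+36=24 d=38 * → l++
[1,13] -11+36=25 d=37 * → l++
[2,13] -8+36=28 d=34 * → l++
[3,13] 4+36=40 d=22 * → l++
[4,13] 9+36=45 d=17 * → l++
[5,13] 11+36=47 d=15 * → l++
[6,13] 12+36=48 d=14 * → l++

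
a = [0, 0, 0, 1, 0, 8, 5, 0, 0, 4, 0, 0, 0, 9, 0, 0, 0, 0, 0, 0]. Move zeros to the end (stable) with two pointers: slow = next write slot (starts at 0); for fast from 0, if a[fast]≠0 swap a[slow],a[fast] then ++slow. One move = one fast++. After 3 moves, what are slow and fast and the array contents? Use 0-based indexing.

slow=0, fast=3, a=[0, 0, 0, 1, 0, 8, 5, 0, 0, 4, 0, 0, 0, 9, 0, 0, 0, 0, 0, 0]

slow=0 fast=0: a[fast]=0, fast++
slow=0 fast=1: a[fast]=0, fast++
slow=0 fast=2: a[fast]=0, fast++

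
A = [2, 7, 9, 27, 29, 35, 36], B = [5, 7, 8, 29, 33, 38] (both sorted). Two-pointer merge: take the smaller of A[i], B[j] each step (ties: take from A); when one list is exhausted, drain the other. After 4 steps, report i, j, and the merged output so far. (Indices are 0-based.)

i=0 j=0: A[i]=2<=B[j]=5 take 2, i++
i=1 j=0: A[i]=7>B[j]=5 take 5, j++
i=1 j=1: A[i]=7<=B[j]=7 take 7, i++
i=2 j=1: A[i]=9>B[j]=7 take 7, j++

i=2, j=2, merged so far=[2, 5, 7, 7]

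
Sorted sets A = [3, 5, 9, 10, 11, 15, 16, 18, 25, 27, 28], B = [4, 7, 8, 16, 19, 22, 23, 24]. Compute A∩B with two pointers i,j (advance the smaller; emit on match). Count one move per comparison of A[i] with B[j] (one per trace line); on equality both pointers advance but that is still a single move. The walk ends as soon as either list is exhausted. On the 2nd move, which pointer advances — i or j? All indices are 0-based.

i=0 j=0: 3<4, i++
i=1 j=0: 5>4, j++

j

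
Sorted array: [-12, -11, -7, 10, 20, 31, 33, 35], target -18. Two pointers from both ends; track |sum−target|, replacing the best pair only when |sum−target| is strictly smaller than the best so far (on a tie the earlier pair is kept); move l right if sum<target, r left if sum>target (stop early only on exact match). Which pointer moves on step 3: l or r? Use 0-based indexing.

l=0 r=7: -12+35=23 d=41 *, r--
l=0 r=6: -12+33=21 d=39 *, r--
l=0 r=5: -12+31=19 d=37 *, r--

r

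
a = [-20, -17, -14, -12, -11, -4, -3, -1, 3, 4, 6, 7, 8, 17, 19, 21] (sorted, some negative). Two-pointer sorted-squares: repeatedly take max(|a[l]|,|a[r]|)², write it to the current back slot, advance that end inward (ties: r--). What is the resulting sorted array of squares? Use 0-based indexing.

[1, 9, 9, 16, 16, 36, 49, 64, 121, 144, 196, 289, 289, 361, 400, 441]

[0,15] |-20|<=|21| out[15]=441 → r--
[0,14] |-20|>|19| out[14]=400 → l++
[1,14] |-17|<=|19| out[13]=361 → r--
[1,13] |-17|<=|17| out[12]=289 → r--
[1,12] |-17|>|8| out[11]=289 → l++
[2,12] |-14|>|8| out[10]=196 → l++
[3,12] |-12|>|8| out[9]=144 → l++
[4,12] |-11|>|8| out[8]=121 → l++
[5,12] |-4|<=|8| out[7]=64 → r--
[5,11] |-4|<=|7| out[6]=49 → r--
[5,10] |-4|<=|6| out[5]=36 → r--
[5,9] |-4|<=|4| out[4]=16 → r--
[5,8] |-4|>|3| out[3]=16 → l++
[6,8] |-3|<=|3| out[2]=9 → r--
[6,7] |-3|>|-1| out[1]=9 → l++
[7,7] |-1|<=|-1| out[0]=1 → r--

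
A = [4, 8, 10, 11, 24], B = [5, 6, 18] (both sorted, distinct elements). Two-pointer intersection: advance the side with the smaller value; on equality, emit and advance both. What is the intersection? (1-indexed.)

intersection = []

[i=1,j=1] 4<5 → i++
[i=2,j=1] 8>5 → j++
[i=2,j=2] 8>6 → j++
[i=2,j=3] 8<18 → i++
[i=3,j=3] 10<18 → i++
[i=4,j=3] 11<18 → i++
[i=5,j=3] 24>18 → j++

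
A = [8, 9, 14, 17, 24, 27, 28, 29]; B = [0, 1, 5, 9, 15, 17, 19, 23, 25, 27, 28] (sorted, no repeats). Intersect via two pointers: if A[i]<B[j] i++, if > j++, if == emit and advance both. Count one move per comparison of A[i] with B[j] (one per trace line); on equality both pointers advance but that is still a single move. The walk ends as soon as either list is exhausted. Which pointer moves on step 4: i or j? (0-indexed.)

i

i=0 j=0: 8>0, j++
i=0 j=1: 8>1, j++
i=0 j=2: 8>5, j++
i=0 j=3: 8<9, i++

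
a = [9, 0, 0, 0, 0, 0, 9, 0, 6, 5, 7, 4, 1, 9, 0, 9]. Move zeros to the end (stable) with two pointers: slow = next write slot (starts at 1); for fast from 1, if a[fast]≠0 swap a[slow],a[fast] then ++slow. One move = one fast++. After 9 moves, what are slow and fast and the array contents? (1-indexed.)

slow=4, fast=10, a=[9, 9, 6, 0, 0, 0, 0, 0, 0, 5, 7, 4, 1, 9, 0, 9]

(s=1,f=1) a[fast]=9≠0 swap→a[1]=9 → slow++,fast++
(s=2,f=2) a[fast]=0 → fast++
(s=2,f=3) a[fast]=0 → fast++
(s=2,f=4) a[fast]=0 → fast++
(s=2,f=5) a[fast]=0 → fast++
(s=2,f=6) a[fast]=0 → fast++
(s=2,f=7) a[fast]=9≠0 swap→a[2]=9 → slow++,fast++
(s=3,f=8) a[fast]=0 → fast++
(s=3,f=9) a[fast]=6≠0 swap→a[3]=6 → slow++,fast++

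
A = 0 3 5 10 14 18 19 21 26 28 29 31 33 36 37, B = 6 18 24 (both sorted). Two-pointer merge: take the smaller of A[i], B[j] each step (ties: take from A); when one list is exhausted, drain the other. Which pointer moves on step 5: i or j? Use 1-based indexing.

[i=1,j=1] A[i]=0<=B[j]=6 take 0 → i++
[i=2,j=1] A[i]=3<=B[j]=6 take 3 → i++
[i=3,j=1] A[i]=5<=B[j]=6 take 5 → i++
[i=4,j=1] A[i]=10>B[j]=6 take 6 → j++
[i=4,j=2] A[i]=10<=B[j]=18 take 10 → i++

i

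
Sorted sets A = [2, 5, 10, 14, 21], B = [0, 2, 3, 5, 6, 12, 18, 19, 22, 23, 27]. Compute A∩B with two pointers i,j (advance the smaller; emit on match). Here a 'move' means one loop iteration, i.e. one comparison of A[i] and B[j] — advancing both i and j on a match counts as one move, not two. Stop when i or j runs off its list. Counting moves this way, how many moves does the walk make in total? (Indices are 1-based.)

11 moves

i=1 j=1: 2>0, j++
i=1 j=2: 2==2 emit, i++,j++
i=2 j=3: 5>3, j++
i=2 j=4: 5==5 emit, i++,j++
i=3 j=5: 10>6, j++
i=3 j=6: 10<12, i++
i=4 j=6: 14>12, j++
i=4 j=7: 14<18, i++
i=5 j=7: 21>18, j++
i=5 j=8: 21>19, j++
i=5 j=9: 21<22, i++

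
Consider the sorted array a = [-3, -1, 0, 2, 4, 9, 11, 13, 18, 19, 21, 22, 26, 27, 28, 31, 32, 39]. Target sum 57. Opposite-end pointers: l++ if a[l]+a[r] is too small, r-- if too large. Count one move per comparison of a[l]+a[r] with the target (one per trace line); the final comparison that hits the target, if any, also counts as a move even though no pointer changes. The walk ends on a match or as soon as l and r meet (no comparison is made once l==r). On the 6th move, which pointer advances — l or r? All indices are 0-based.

[0,17] -3+39=36 <57 → l++
[1,17] -1+39=38 <57 → l++
[2,17] 0+39=39 <57 → l++
[3,17] 2+39=41 <57 → l++
[4,17] 4+39=43 <57 → l++
[5,17] 9+39=48 <57 → l++

l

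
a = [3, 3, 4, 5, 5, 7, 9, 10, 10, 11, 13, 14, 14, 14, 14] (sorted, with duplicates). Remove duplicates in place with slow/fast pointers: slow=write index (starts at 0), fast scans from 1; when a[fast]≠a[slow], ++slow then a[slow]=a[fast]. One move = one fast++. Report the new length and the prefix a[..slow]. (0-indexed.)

slow=0 fast=1: a[fast]=3=a[slow] dup, fast++
slow=0 fast=2: a[fast]=4≠a[slow]=3 write a[1]=4, slow++,fast++
slow=1 fast=3: a[fast]=5≠a[slow]=4 write a[2]=5, slow++,fast++
slow=2 fast=4: a[fast]=5=a[slow] dup, fast++
slow=2 fast=5: a[fast]=7≠a[slow]=5 write a[3]=7, slow++,fast++
slow=3 fast=6: a[fast]=9≠a[slow]=7 write a[4]=9, slow++,fast++
slow=4 fast=7: a[fast]=10≠a[slow]=9 write a[5]=10, slow++,fast++
slow=5 fast=8: a[fast]=10=a[slow] dup, fast++
slow=5 fast=9: a[fast]=11≠a[slow]=10 write a[6]=11, slow++,fast++
slow=6 fast=10: a[fast]=13≠a[slow]=11 write a[7]=13, slow++,fast++
slow=7 fast=11: a[fast]=14≠a[slow]=13 write a[8]=14, slow++,fast++
slow=8 fast=12: a[fast]=14=a[slow] dup, fast++
slow=8 fast=13: a[fast]=14=a[slow] dup, fast++
slow=8 fast=14: a[fast]=14=a[slow] dup, fast++

length 9; prefix = [3, 4, 5, 7, 9, 10, 11, 13, 14]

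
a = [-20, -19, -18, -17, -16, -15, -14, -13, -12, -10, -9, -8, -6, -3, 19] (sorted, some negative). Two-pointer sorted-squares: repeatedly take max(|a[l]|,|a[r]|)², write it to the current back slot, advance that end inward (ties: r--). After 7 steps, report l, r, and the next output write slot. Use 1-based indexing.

l=7, r=14, next write slot=8

l=1 r=15: |-20|>|19| out[15]=400, l++
l=2 r=15: |-19|<=|19| out[14]=361, r--
l=2 r=14: |-19|>|-3| out[13]=361, l++
l=3 r=14: |-18|>|-3| out[12]=324, l++
l=4 r=14: |-17|>|-3| out[11]=289, l++
l=5 r=14: |-16|>|-3| out[10]=256, l++
l=6 r=14: |-15|>|-3| out[9]=225, l++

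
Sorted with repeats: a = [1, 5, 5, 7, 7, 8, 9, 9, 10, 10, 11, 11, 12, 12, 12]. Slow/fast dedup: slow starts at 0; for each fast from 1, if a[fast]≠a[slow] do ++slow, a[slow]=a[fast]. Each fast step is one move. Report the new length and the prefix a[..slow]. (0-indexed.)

(s=0,f=1) a[fast]=5≠a[slow]=1 write a[1]=5 → slow++,fast++
(s=1,f=2) a[fast]=5=a[slow] dup → fast++
(s=1,f=3) a[fast]=7≠a[slow]=5 write a[2]=7 → slow++,fast++
(s=2,f=4) a[fast]=7=a[slow] dup → fast++
(s=2,f=5) a[fast]=8≠a[slow]=7 write a[3]=8 → slow++,fast++
(s=3,f=6) a[fast]=9≠a[slow]=8 write a[4]=9 → slow++,fast++
(s=4,f=7) a[fast]=9=a[slow] dup → fast++
(s=4,f=8) a[fast]=10≠a[slow]=9 write a[5]=10 → slow++,fast++
(s=5,f=9) a[fast]=10=a[slow] dup → fast++
(s=5,f=10) a[fast]=11≠a[slow]=10 write a[6]=11 → slow++,fast++
(s=6,f=11) a[fast]=11=a[slow] dup → fast++
(s=6,f=12) a[fast]=12≠a[slow]=11 write a[7]=12 → slow++,fast++
(s=7,f=13) a[fast]=12=a[slow] dup → fast++
(s=7,f=14) a[fast]=12=a[slow] dup → fast++

length 8; prefix = [1, 5, 7, 8, 9, 10, 11, 12]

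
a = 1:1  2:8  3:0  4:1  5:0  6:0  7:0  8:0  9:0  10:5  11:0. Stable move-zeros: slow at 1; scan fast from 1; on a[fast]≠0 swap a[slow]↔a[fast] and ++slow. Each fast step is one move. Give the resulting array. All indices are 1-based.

[1, 8, 1, 5, 0, 0, 0, 0, 0, 0, 0]

(s=1,f=1) a[fast]=1≠0 swap→a[1]=1 → slow++,fast++
(s=2,f=2) a[fast]=8≠0 swap→a[2]=8 → slow++,fast++
(s=3,f=3) a[fast]=0 → fast++
(s=3,f=4) a[fast]=1≠0 swap→a[3]=1 → slow++,fast++
(s=4,f=5) a[fast]=0 → fast++
(s=4,f=6) a[fast]=0 → fast++
(s=4,f=7) a[fast]=0 → fast++
(s=4,f=8) a[fast]=0 → fast++
(s=4,f=9) a[fast]=0 → fast++
(s=4,f=10) a[fast]=5≠0 swap→a[4]=5 → slow++,fast++
(s=5,f=11) a[fast]=0 → fast++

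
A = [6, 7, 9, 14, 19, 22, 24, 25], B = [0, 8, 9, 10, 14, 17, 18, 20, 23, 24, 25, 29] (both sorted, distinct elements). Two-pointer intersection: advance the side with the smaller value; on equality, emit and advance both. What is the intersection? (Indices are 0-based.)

[i=0,j=0] 6>0 → j++
[i=0,j=1] 6<8 → i++
[i=1,j=1] 7<8 → i++
[i=2,j=1] 9>8 → j++
[i=2,j=2] 9==9 emit → i++,j++
[i=3,j=3] 14>10 → j++
[i=3,j=4] 14==14 emit → i++,j++
[i=4,j=5] 19>17 → j++
[i=4,j=6] 19>18 → j++
[i=4,j=7] 19<20 → i++
[i=5,j=7] 22>20 → j++
[i=5,j=8] 22<23 → i++
[i=6,j=8] 24>23 → j++
[i=6,j=9] 24==24 emit → i++,j++
[i=7,j=10] 25==25 emit → i++,j++

intersection = [9, 14, 24, 25]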